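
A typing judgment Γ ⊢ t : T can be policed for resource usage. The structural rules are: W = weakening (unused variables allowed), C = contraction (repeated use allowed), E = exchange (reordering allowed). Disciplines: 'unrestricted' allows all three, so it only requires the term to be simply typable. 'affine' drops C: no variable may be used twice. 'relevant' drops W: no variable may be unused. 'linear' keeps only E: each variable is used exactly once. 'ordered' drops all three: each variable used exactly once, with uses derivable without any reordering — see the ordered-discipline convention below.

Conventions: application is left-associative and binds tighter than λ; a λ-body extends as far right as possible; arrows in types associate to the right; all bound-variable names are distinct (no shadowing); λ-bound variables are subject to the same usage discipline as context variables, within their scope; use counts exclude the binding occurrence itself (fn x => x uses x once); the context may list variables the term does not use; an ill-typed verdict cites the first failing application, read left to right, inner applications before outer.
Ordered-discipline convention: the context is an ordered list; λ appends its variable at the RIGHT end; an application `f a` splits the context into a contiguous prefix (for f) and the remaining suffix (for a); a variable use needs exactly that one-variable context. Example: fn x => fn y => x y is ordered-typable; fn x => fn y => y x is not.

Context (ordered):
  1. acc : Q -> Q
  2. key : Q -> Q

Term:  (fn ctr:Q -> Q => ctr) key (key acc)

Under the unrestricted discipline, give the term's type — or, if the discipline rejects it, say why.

not well-typed under unrestricted — not simply typable
counts: acc: 1×, key: 2×, ctr [bound]: 1×
order of uses: ctr, key, key, acc
typing: ill-typed: a function awaiting Q gets Q -> Q
per-discipline verdicts: ordered ✗; linear ✗; affine ✗; relevant ✗; unrestricted ✗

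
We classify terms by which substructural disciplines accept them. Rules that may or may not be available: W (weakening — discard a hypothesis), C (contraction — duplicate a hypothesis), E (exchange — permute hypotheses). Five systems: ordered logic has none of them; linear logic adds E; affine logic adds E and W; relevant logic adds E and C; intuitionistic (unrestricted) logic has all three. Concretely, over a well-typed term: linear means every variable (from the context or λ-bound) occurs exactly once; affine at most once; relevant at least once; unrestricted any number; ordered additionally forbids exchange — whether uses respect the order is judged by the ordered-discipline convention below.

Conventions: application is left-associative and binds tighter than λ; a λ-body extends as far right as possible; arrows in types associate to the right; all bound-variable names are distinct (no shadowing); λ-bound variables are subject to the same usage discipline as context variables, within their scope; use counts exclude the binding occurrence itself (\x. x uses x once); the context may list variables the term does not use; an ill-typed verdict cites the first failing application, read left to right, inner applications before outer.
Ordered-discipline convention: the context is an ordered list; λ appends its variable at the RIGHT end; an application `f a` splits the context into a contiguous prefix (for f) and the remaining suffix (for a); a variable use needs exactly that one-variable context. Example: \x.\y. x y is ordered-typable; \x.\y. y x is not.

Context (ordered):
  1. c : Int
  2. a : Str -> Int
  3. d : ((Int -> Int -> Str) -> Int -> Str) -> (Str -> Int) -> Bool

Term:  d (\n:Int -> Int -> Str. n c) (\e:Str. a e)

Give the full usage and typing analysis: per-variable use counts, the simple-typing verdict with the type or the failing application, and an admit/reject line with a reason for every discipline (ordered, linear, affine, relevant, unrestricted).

counts: c: 1, a: 1, d: 1, n (bound): 1, e (bound): 1
order of uses: d, n, c, a, e
typing: well-typed at Bool
ordered ✗ (no ordered split (uses run d, n, c, a, e))
linear ✓ (single use per variable (c, a, d, n, e))
affine ✓ (no duplicate uses among c, a, d, n, e)
relevant ✓ (none of c, a, d, n, e goes unused)
unrestricted ✓ (simply typable at Bool; W, C, E all held)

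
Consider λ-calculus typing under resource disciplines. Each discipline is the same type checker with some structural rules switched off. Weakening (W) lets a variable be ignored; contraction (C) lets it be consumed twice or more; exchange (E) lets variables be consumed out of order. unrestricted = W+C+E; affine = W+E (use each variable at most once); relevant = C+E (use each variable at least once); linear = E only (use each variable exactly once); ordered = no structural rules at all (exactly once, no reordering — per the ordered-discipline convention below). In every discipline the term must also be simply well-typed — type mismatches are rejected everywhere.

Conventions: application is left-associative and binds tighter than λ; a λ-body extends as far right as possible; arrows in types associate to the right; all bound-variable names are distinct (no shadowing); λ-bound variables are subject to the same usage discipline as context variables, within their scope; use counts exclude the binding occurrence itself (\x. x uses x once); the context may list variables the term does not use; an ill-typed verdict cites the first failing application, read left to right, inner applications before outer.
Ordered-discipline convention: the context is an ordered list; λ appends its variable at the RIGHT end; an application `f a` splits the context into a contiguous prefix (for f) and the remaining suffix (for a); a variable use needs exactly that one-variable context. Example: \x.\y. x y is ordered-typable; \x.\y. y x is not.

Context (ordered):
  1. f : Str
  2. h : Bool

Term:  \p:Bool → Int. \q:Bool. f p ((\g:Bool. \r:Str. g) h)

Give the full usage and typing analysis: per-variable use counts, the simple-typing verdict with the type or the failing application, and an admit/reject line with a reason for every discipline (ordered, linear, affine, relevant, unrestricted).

counts: f: 1; h: 1; p [bound]: 1; q [bound]: 0; g [bound]: 1; r [bound]: 0
order of uses: f, p, g, h
typing: ill-typed: non-arrow in function slot: Str
ordered: ✗ — a type mismatch blocks all five
linear: ✗ — the type mismatch rejects it
affine: ✗ — not simply typable
relevant: ✗ — fails simple typing
unrestricted: ✗ — a type mismatch blocks all five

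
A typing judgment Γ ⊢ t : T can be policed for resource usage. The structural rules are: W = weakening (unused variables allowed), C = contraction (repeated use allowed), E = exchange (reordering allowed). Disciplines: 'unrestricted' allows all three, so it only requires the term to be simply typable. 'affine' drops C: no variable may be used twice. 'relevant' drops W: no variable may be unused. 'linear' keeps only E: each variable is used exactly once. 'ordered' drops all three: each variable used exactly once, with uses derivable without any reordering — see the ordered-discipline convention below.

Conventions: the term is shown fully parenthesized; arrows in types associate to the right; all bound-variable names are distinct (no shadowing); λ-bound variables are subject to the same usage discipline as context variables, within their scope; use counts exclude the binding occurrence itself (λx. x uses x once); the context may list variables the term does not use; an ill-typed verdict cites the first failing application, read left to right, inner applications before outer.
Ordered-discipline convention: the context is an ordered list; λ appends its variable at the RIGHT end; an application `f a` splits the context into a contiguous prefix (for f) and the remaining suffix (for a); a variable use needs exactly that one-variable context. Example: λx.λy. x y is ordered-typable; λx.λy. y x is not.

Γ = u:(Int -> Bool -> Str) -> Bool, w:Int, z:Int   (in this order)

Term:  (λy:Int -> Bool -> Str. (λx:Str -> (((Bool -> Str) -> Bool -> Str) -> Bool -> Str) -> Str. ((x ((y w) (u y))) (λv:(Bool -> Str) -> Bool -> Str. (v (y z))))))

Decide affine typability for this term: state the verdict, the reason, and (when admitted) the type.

no — needs contraction — y ×3
counts: u: 1×, w: 1×, z: 1×, y [bound]: 3×, x [bound]: 1×, v [bound]: 1×
left-to-right use order: x, y, w, u, y, v, y, z
typing: ✓ — (Int -> Bool -> Str) -> (Str -> (((Bool -> Str) -> Bool -> Str) -> Bool -> Str) -> Str) -> Str
per-discipline verdicts: ordered ✗ · linear ✗ · affine ✗ · relevant ✓ · unrestricted ✓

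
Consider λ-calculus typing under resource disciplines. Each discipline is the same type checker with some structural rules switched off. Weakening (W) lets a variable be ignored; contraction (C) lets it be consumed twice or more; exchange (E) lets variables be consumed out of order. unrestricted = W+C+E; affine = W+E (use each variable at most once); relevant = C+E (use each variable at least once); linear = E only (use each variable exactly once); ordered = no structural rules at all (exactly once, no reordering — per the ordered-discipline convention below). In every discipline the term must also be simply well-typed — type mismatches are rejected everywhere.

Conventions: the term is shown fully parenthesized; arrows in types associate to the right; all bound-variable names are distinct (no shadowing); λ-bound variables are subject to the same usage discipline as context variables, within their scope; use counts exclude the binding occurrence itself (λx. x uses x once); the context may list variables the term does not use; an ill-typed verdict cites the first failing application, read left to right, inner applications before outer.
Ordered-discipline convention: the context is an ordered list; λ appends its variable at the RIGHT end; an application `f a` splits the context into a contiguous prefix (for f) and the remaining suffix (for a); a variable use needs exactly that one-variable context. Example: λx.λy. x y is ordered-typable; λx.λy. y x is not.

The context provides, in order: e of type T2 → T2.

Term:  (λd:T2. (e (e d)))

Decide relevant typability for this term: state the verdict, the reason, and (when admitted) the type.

yes — none of e, d goes unused; term : T2 → T2
use counts: e=2, d (λ-bound)=1
uses in reading order: e, e, d
typing: well-typed — term : T2 → T2
across the five disciplines: ordered ✗; linear ✗; affine ✗; relevant ✓; unrestricted ✓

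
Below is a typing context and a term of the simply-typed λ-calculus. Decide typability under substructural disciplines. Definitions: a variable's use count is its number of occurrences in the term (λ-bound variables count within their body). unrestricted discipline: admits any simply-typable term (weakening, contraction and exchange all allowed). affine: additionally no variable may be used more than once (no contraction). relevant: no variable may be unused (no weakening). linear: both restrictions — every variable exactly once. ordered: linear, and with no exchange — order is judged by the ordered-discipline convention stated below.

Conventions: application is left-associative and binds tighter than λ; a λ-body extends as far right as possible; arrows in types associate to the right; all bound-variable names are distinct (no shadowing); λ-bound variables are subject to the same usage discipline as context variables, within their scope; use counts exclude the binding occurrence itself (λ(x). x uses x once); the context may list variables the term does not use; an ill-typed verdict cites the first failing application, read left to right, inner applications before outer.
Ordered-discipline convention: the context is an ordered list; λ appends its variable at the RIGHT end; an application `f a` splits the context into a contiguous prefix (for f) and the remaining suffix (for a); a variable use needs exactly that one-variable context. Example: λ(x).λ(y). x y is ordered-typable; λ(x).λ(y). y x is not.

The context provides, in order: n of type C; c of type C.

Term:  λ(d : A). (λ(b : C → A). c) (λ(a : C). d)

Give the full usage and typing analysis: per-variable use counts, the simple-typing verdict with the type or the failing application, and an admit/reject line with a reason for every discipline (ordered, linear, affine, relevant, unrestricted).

use counts: n: 0, c: 1, d (bound): 1, b (bound): 0, a (bound): 0
left-to-right use order: c, d
typing: well-typed — term : A → C
ordered: ✗ — n, b, a never used (weakening)
linear: ✗ — n, b, a never used (weakening)
affine: ✓ — at most one use each (n, c, d, b, a)
relevant: ✗ — n, b, a never used (weakening)
unrestricted: ✓ — simply typable at A → C; W, C, E all held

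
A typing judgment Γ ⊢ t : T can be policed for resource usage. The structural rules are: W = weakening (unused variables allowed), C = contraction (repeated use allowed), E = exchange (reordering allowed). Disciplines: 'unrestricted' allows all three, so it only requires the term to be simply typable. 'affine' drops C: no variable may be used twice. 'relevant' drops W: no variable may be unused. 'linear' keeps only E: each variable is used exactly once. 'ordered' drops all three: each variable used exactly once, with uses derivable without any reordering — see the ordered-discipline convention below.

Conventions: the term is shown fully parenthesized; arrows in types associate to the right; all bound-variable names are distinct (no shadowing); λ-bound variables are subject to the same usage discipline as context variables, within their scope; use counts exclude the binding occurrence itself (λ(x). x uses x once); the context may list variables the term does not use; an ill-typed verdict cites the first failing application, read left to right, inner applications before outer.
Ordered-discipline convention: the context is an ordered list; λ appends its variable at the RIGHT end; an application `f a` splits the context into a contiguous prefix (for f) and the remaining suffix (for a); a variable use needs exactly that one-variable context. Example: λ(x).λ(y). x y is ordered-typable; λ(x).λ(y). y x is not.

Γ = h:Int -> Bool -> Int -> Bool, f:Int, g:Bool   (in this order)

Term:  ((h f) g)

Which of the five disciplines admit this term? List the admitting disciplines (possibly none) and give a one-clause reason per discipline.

accepted by: ordered, linear, affine, relevant, unrestricted
use counts: h=1; f=1; g=1
uses in reading order: h, f, g
typing: well-typed at Int -> Bool
ordered: ✓ — h, f, g once each; derivable with no W/C/E
linear: ✓ — h, f, g: one use apiece
affine: ✓ — at most one use each (h, f, g)
relevant: ✓ — at least one use each (h, f, g)
unrestricted: ✓ — typability at Int -> Bool is all that's needed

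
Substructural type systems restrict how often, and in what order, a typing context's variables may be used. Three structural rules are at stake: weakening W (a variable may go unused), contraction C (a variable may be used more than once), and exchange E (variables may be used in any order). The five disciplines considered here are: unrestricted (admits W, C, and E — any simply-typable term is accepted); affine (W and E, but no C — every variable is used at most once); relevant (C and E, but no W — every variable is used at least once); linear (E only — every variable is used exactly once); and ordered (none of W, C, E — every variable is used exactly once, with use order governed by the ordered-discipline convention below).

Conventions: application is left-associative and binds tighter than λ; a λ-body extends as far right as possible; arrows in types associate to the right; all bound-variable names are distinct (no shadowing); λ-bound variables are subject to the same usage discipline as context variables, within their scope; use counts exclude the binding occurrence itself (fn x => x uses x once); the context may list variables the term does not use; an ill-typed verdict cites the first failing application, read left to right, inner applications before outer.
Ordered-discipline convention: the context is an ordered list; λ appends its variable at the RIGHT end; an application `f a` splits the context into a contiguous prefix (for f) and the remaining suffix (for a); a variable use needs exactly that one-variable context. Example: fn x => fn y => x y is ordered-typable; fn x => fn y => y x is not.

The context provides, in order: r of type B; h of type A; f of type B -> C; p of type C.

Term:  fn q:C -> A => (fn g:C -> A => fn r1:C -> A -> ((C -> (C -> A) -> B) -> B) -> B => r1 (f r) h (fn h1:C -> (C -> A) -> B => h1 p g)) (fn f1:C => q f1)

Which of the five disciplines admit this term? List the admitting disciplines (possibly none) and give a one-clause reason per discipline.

admitting disciplines: linear, affine, relevant, unrestricted
variable uses: r ×1, h ×1, f ×1, p ×1, q [bound] ×1, g [bound] ×1, r1 [bound] ×1, h1 [bound] ×1, f1 [bound] ×1
order of uses: r1, f, r, h, h1, p, g, q, f1
typing: ✓ — (C -> A) -> (C -> A -> ((C -> (C -> A) -> B) -> B) -> B) -> B
ordered: ✗, needs exchange: uses follow r1, f, r, h, h1, p, g, q, f1
linear: ✓, each of r, h, f, p, q, g, r1, h1, f1 used exactly once
affine: ✓, no duplicate uses among r, h, f, p, q, g, r1, h1, f1
relevant: ✓, every one of r, h, f, p, q, g, r1, h1, f1 appears
unrestricted: ✓, type-checks ((C -> A) -> (C -> A -> ((C -> (C -> A) -> B) -> B) -> B) -> B) and nothing is barred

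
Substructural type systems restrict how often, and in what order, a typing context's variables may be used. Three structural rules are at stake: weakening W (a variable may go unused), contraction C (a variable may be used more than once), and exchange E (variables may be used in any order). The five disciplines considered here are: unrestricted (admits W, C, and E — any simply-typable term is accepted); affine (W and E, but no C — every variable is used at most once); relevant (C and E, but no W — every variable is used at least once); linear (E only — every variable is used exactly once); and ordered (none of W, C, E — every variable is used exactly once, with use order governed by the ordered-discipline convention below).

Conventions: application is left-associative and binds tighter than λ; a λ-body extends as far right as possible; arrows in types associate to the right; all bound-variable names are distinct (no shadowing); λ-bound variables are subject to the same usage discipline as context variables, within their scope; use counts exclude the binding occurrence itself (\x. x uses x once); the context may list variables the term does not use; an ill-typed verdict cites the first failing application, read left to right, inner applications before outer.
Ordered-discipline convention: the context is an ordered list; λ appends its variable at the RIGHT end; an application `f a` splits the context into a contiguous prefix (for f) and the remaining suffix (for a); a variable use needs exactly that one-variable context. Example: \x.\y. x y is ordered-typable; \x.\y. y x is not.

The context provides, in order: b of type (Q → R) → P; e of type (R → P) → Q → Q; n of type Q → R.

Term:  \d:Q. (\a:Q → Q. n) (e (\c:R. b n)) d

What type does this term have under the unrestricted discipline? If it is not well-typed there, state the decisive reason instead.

term : Q → R
usage: b: 1; e: 1; n: 2; d [bound]: 1; a [bound]: 0; c [bound]: 0
use order (left to right): n, e, b, n, d
typing: ✓ — Q → R
summary: ordered ✗; linear ✗; affine ✗; relevant ✗; unrestricted ✓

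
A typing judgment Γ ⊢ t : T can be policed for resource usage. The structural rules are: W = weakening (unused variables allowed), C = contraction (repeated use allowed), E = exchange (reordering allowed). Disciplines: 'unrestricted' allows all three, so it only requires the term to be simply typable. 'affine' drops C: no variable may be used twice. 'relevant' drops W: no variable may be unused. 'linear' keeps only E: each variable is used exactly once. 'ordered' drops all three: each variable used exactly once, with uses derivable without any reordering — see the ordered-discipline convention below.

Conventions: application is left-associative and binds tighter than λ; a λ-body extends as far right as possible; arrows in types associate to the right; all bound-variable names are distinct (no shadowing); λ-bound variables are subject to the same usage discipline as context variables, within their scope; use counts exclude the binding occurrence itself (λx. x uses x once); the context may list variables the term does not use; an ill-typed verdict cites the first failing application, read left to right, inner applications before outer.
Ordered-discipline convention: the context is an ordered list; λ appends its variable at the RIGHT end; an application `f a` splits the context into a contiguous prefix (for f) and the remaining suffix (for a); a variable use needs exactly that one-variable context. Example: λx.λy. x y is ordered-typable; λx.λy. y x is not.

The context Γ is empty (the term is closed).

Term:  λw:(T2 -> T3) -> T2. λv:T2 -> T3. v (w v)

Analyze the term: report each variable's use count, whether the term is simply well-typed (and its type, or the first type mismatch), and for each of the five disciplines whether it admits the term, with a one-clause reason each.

use counts: w (bound) ×1; v (bound) ×2
left-to-right use order: v, w, v
typing: ✓ — ((T2 -> T3) -> T2) -> (T2 -> T3) -> T3
ordered: ✗ — v ×2 used more than once (contraction)
linear: ✗ — v ×2 used more than once (contraction)
affine: ✗ — v ×2 used more than once (contraction)
relevant: ✓ — every one of w, v appears
unrestricted: ✓ — well-typed at ((T2 -> T3) -> T2) -> (T2 -> T3) -> T3; no restrictions here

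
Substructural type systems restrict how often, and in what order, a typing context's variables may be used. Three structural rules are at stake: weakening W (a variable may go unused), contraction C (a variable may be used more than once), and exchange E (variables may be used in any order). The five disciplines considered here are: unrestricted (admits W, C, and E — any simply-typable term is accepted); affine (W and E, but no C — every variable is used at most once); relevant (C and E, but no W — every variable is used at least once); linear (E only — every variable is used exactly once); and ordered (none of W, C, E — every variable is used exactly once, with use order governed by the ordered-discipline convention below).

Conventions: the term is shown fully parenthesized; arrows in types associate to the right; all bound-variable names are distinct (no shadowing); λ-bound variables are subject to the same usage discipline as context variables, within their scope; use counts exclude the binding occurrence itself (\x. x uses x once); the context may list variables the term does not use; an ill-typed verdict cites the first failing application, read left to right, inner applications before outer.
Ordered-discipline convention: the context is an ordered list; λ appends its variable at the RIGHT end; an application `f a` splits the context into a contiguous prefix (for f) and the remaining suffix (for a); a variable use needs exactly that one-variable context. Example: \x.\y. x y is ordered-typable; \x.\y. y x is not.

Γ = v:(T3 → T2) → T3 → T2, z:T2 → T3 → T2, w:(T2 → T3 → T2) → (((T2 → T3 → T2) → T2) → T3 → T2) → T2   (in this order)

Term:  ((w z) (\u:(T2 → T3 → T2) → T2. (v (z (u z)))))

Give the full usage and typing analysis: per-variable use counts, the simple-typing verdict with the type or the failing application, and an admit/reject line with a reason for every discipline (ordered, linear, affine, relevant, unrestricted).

use counts: v ×1, z ×3, w ×1, u (λ-bound) ×1
use order (left to right): w, z, v, z, u, z
typing: well-typed — term : T2
ordered: ✗, z ×3 used more than once (contraction)
linear: ✗, z ×3 used more than once (contraction)
affine: ✗, z ×3 used more than once (contraction)
relevant: ✓, every one of v, z, w, u appears
unrestricted: ✓, well-typed at T2; no restrictions here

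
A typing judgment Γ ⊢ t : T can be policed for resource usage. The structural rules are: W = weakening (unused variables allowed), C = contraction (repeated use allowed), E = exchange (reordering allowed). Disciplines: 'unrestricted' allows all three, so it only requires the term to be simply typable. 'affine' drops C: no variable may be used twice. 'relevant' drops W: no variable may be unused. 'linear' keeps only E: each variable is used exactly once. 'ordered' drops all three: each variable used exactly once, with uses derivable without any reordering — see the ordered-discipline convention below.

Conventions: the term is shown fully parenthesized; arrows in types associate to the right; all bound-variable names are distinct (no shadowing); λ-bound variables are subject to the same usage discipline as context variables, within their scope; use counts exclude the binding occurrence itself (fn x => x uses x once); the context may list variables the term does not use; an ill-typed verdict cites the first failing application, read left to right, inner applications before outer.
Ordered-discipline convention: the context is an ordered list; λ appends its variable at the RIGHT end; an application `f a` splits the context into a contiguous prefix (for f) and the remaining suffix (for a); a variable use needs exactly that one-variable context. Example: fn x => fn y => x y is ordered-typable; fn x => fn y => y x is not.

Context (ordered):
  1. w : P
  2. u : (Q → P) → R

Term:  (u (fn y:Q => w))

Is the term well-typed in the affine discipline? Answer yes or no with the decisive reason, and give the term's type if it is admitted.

yes — no duplicate uses among w, u, y; term : R
counts: w=1; u=1; y [bound]=0
use order (left to right): u, w
typing: ✓ — R
all disciplines: ordered ✗, linear ✗, affine ✓, relevant ✗, unrestricted ✓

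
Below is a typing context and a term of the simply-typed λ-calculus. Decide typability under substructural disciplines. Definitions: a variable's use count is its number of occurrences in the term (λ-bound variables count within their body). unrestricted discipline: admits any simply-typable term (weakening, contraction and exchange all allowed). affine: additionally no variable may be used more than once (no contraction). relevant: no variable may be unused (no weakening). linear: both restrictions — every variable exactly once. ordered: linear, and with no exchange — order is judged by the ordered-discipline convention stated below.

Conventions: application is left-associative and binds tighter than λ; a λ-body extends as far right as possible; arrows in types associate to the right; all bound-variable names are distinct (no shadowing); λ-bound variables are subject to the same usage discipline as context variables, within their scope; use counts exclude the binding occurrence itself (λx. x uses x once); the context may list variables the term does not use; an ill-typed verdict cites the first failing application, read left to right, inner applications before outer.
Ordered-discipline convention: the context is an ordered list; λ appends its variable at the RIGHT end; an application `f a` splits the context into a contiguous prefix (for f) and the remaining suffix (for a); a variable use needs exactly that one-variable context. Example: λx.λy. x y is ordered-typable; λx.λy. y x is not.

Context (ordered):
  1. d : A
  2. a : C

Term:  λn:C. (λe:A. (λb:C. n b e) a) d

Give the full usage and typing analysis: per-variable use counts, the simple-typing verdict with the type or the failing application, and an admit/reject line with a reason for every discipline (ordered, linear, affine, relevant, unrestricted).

use counts: d: 1×; a: 1×; n (bound): 1×; e (bound): 1×; b (bound): 1×
left-to-right use order: n, b, e, a, d
typing: ill-typed: can't apply a value of type C
ordered: ✗, the type mismatch rejects it
linear: ✗, not simply typable
affine: ✗, fails simple typing
relevant: ✗, a type mismatch blocks all five
unrestricted: ✗, the type mismatch rejects it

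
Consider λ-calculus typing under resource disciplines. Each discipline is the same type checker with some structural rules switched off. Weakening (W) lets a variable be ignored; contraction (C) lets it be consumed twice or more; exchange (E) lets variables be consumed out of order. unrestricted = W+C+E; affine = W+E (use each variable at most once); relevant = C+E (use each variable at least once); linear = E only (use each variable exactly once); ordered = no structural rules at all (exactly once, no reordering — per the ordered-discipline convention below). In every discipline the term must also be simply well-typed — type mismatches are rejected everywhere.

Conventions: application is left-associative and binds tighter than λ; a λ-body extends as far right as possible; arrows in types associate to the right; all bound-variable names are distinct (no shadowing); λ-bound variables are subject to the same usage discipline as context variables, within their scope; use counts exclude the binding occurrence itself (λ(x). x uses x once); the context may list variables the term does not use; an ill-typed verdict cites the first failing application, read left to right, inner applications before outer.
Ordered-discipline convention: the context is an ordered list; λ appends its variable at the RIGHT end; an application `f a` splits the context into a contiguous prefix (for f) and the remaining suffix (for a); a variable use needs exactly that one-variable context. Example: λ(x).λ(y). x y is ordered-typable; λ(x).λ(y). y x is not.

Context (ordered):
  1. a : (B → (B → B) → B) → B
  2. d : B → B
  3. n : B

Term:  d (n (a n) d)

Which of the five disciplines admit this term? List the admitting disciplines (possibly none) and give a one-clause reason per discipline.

admitted in: none
counts: a: 1; d: 2; n: 2
use order (left to right): d, n, a, n, d
typing: ill-typed: argument of type B where B → (B → B) → B is required
ordered: ✗ — fails simple typing
linear: ✗ — a type mismatch blocks all five
affine: ✗ — the type mismatch rejects it
relevant: ✗ — not simply typable
unrestricted: ✗ — fails simple typing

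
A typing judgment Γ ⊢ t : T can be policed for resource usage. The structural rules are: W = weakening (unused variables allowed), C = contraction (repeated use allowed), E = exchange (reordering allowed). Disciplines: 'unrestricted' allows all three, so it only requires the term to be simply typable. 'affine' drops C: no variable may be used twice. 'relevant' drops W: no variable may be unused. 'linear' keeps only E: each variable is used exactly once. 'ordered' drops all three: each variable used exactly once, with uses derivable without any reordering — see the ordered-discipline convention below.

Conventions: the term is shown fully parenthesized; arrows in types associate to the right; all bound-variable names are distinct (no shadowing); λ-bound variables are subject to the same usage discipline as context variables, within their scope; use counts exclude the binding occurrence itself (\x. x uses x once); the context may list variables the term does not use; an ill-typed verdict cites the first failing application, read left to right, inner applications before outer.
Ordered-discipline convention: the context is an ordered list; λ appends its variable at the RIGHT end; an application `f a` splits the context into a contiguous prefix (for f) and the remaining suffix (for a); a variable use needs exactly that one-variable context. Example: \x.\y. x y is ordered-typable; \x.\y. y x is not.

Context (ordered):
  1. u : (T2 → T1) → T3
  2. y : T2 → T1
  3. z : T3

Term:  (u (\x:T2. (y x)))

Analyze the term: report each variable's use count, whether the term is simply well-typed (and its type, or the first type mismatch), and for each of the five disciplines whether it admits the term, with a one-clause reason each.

usage: u: 1×; y: 1×; z: 0×; x (bound): 1×
order of uses: u, y, x
typing: the term checks, with type T3
ordered: ✗, z never used (weakening)
linear: ✗, z never used (weakening)
affine: ✓, no duplicate uses among u, y, z, x
relevant: ✗, z never used (weakening)
unrestricted: ✓, type-checks (T3) and nothing is barred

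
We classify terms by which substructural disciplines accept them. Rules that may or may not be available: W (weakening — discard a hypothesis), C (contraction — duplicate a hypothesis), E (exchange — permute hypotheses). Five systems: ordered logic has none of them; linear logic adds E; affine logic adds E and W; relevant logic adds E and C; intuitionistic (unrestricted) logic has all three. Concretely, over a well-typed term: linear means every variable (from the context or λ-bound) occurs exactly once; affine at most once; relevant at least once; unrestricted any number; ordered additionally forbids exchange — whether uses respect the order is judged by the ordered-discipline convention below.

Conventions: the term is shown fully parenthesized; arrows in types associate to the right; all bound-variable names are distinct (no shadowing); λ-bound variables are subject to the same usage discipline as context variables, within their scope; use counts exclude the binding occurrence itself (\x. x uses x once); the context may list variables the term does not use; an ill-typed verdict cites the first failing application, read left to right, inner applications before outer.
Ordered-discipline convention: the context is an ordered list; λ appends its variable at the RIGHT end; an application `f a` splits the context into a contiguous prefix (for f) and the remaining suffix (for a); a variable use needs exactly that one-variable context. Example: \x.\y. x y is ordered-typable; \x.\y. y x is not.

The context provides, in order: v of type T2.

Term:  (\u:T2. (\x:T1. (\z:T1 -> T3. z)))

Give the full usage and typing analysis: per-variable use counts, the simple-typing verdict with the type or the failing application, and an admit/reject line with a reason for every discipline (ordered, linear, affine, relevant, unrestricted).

counts: v ×0, u (bound) ×0, x (bound) ×0, z (bound) ×1
left-to-right use order: z
typing: well-typed — term : T2 -> T1 -> (T1 -> T3) -> T1 -> T3
ordered: ✗, v, u, x left unused
linear: ✗, v, u, x left unused
affine: ✓, v, u, x, z: no repeats, contraction unneeded
relevant: ✗, v, u, x left unused
unrestricted: ✓, typability at T2 -> T1 -> (T1 -> T3) -> T1 -> T3 is all that's needed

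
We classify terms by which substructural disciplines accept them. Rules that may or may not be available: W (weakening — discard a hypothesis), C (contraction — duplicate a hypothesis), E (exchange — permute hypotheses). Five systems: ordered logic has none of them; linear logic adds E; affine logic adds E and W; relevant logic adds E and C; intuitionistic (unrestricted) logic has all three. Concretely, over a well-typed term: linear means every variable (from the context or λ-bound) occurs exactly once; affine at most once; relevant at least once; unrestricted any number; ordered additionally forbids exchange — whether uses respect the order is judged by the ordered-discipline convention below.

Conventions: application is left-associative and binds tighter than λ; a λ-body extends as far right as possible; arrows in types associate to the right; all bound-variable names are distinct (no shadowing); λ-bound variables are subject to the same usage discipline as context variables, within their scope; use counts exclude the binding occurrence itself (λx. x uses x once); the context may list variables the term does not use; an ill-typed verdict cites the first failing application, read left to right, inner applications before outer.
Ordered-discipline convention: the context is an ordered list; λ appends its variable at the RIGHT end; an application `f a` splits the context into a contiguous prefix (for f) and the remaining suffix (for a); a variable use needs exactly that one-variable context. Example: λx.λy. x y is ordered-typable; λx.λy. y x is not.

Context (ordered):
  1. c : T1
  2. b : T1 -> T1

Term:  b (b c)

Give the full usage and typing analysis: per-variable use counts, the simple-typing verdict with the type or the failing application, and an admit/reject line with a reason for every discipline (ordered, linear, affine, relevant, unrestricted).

variable uses: c=1; b=2
left-to-right use order: b, b, c
typing: the term checks, with type T1
ordered: ✗ — repeated use of b ×2
linear: ✗ — repeated use of b ×2
affine: ✗ — repeated use of b ×2
relevant: ✓ — at least one use each (c, b)
unrestricted: ✓ — typability at T1 is all that's needed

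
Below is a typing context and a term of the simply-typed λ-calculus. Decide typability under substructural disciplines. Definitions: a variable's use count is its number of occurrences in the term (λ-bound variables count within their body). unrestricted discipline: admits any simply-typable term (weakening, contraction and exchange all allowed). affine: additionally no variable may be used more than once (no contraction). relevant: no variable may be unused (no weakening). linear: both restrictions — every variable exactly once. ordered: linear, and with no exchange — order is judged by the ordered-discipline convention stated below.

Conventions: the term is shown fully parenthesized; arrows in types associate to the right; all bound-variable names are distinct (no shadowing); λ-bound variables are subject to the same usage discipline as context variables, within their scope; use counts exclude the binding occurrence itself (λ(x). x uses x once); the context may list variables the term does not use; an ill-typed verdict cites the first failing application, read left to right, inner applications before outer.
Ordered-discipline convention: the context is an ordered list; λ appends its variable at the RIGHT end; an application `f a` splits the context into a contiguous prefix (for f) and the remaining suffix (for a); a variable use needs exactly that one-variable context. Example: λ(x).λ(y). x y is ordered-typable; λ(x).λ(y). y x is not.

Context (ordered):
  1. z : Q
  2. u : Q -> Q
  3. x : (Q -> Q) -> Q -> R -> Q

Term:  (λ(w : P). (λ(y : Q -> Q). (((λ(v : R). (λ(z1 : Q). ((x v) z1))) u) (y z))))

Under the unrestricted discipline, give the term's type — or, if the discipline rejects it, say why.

not well-typed under unrestricted — fails simple typing
variable uses: z: 1; u: 1; x: 1; w [bound]: 0; y [bound]: 1; v [bound]: 1; z1 [bound]: 1
order of uses: x, v, z1, u, y, z
typing: ill-typed: an application expects Q -> Q but receives R
per-discipline verdicts: ordered ✗ | linear ✗ | affine ✗ | relevant ✗ | unrestricted ✗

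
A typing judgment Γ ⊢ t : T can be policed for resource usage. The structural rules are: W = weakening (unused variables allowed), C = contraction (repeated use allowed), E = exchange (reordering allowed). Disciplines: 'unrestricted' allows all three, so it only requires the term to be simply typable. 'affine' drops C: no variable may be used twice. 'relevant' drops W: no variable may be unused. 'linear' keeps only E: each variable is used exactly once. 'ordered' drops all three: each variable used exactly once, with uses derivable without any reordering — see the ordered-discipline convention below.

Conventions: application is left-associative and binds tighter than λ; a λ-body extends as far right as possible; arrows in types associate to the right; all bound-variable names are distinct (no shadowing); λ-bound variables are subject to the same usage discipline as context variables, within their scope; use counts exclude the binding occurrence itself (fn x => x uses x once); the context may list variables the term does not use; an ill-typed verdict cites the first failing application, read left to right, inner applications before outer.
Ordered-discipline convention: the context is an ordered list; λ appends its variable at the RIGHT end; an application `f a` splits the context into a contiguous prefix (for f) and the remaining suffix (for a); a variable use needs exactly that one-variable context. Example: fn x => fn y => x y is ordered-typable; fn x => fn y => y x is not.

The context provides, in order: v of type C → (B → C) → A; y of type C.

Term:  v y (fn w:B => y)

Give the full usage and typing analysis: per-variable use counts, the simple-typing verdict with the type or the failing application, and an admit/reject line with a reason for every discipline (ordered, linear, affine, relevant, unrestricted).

usage: v: 1×; y: 2×; w [bound]: 0×
uses in reading order: v, y, y
typing: well-typed — term : A
ordered: ✗, y ×2 used more than once (contraction); w never used (weakening)
linear: ✗, y ×2 used more than once (contraction); w never used (weakening)
affine: ✗, y ×2 used more than once (contraction)
relevant: ✗, w never used (weakening)
unrestricted: ✓, type-checks (A) and nothing is barred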